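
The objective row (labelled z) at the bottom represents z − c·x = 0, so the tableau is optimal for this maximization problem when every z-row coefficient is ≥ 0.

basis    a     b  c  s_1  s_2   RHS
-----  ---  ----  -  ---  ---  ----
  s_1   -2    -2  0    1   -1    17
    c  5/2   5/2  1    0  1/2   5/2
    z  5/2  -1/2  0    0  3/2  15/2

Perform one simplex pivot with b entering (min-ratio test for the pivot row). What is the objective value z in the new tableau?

Ratio test on column b — row 1: entry -2 ≤ 0; row 2: (5/2)/(5/2) = 1. Minimum is 1 at row 2 (c leaves); pivot element 5/2.
Pivot on row 2; the z-row RHS becomes 15/2 − (-1/2)·1 = 8.

8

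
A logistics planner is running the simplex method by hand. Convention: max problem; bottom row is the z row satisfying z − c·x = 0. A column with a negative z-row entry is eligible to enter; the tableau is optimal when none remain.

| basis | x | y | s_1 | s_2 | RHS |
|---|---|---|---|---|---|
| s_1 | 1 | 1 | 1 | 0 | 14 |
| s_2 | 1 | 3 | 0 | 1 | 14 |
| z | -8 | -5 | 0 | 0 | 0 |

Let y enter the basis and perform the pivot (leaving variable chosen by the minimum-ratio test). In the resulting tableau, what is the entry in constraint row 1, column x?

2/3

Ratio test on column y — row 1: 14/1 = 14; row 2: 14/3 = 14/3. Minimum is 14/3 at row 2 (s_2 leaves); pivot element 3.
Divide row 2 by 3; eliminate column y from the other rows.
Row 1 update in column x: 1 − 1·(1/3) = 2/3.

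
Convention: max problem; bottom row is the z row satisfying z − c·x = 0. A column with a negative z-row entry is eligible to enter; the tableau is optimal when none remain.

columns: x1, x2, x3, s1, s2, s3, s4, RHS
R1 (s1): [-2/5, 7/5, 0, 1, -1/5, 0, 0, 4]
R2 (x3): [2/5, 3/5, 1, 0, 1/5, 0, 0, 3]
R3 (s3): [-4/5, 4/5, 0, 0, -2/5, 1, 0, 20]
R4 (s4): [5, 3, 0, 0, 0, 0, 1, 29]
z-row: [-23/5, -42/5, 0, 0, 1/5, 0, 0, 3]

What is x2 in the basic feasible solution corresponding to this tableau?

x2 is not in the basis, so in the current basic feasible solution x2 = 0.

0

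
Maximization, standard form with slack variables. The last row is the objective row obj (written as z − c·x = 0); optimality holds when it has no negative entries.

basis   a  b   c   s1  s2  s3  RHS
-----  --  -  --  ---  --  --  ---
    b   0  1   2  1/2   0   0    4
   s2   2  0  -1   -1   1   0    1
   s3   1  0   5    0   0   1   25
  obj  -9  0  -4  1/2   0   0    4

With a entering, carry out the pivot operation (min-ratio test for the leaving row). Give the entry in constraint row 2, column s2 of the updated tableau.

Ratio test on column a — row 1: entry 0 ≤ 0; row 2: 1/2 = 1/2; row 3: 25/1 = 25. Minimum is 1/2 at row 2 (s2 leaves); pivot element 2.
Divide row 2 by 2; eliminate column a from the other rows.
In the new row 2, the s2 entry is the old entry divided by the pivot: 1/2 = 1/2.

1/2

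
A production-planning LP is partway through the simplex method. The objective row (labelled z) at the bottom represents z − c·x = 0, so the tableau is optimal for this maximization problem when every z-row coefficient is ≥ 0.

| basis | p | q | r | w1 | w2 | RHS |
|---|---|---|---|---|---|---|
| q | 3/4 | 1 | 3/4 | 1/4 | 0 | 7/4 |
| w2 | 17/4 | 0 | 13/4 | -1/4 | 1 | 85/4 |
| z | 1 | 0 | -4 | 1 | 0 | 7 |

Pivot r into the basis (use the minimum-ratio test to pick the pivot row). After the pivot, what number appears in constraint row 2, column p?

1

Ratio test on column r — row 1: (7/4)/(3/4) = 7/3; row 2: (85/4)/(13/4) = 85/13. Minimum is 7/3 at row 1 (q leaves); pivot element 3/4.
Divide row 1 by 3/4; eliminate column r from the other rows.
Row 2 update in column p: 17/4 − (13/4)·1 = 1.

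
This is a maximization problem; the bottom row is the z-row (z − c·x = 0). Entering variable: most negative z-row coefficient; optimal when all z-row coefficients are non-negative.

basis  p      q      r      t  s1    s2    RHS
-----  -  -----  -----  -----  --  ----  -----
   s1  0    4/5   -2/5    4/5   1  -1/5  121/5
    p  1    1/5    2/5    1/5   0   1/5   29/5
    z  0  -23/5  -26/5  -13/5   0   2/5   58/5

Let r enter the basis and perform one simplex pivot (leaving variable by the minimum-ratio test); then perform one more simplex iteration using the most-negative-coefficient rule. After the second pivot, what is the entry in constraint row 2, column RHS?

29

Ratio test on column r — row 1: entry -2/5 ≤ 0; row 2: (29/5)/(2/5) = 29/2. Minimum is 29/2 at row 2 (p leaves); pivot element 2/5.
Divide row 2 by 2/5; eliminate column r from the other rows.
Second iteration: most negative z-row entry is -2 in column q, so q enters.
Ratio test on column q — row 1: 30/1 = 30; row 2: (29/2)/(1/2) = 29. Minimum is 29 at row 2 (r leaves); pivot element 1/2.
Divide row 2 by 1/2; eliminate column q from the other rows.
After both pivots, the entry at constraint row 2, column RHS is 29.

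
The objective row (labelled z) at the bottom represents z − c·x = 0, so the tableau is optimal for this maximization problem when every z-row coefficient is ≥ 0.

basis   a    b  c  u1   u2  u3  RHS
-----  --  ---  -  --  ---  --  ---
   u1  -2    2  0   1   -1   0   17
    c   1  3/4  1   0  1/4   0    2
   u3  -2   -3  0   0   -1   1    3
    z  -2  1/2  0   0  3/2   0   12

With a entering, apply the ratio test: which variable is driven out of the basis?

c

Column a entries and ratios — u1: -2 ≤ 0, skip; c: 2/1 = 2; u3: -2 ≤ 0, skip.
Smallest ratio is 2 in the row of c, so c leaves.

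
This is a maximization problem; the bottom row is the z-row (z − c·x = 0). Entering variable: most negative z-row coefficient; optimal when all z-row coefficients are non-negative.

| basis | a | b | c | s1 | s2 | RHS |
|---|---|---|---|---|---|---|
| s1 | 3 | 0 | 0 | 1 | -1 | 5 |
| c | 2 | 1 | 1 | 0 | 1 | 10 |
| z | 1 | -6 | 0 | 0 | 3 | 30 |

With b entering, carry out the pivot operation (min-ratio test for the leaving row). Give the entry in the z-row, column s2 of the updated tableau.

Ratio test on column b — row 1: entry 0 ≤ 0; row 2: 10/1 = 10. Minimum is 10 at row 2 (c leaves); pivot element 1.
Divide row 2 by 1; eliminate column b from the other rows.
z-row update in column s2: 3 − (-6)·1 = 9.

9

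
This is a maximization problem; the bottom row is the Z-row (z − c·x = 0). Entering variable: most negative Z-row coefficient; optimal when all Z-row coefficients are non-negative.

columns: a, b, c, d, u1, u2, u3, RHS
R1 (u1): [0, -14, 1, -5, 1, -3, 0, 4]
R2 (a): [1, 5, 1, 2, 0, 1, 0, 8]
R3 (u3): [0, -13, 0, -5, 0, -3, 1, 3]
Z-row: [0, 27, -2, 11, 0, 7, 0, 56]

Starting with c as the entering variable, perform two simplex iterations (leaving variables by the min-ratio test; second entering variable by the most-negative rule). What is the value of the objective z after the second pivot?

Ratio test on column c — row 1: 4/1 = 4; row 2: 8/1 = 8; row 3: entry 0 ≤ 0. Minimum is 4 at row 1 (u1 leaves); pivot element 1.
Pivot on row 1; the Z-row RHS becomes 56 − (-2)·4 = 64.
Next entering variable (most negative Z-row entry -1): b.
Ratio test on column b — row 1: entry -14 ≤ 0; row 2: 4/19 = 4/19; row 3: entry -13 ≤ 0. Minimum is 4/19 at row 2 (a leaves); pivot element 19.
After the second pivot the Z-row RHS is 64 − (-1)·(4/19) = 1220/19.

1220/19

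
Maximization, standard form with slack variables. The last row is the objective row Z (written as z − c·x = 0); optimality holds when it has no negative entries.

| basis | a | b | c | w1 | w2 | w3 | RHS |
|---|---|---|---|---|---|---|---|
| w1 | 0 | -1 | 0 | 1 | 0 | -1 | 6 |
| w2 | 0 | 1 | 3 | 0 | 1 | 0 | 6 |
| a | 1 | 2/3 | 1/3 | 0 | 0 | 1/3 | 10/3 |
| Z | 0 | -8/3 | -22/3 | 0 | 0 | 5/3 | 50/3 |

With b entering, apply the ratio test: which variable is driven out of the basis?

Column b entries and ratios — w1: -1 ≤ 0, skip; w2: 6/1 = 6; a: (10/3)/(2/3) = 5.
Smallest ratio is 5 in the row of a, so a leaves.

a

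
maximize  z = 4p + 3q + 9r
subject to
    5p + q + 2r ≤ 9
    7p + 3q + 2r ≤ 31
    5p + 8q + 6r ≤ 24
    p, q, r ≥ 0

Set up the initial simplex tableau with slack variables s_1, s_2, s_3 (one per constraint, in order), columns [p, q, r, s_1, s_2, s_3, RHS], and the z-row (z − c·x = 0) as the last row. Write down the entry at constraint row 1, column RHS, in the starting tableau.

9

The RHS of constraint 1 is b_1 = 9.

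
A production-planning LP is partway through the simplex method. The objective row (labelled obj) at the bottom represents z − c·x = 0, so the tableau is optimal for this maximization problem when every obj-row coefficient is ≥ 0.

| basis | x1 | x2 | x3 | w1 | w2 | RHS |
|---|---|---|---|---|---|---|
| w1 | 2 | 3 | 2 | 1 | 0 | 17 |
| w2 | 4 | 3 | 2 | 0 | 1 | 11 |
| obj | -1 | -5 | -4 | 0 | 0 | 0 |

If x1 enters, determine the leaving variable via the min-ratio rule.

w2

Column x1 entries and ratios — w1: 17/2 = 17/2; w2: 11/4 = 11/4.
Smallest ratio is 11/4 in the row of w2, so w2 leaves.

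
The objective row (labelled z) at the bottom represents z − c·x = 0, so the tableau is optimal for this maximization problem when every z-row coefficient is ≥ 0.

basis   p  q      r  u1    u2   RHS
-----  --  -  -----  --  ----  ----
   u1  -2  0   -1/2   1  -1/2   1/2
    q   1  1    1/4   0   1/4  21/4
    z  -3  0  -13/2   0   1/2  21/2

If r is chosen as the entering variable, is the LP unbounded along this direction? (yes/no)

no

Column r has positive entries in row(s) 2, so the ratio test bounds it — not unbounded.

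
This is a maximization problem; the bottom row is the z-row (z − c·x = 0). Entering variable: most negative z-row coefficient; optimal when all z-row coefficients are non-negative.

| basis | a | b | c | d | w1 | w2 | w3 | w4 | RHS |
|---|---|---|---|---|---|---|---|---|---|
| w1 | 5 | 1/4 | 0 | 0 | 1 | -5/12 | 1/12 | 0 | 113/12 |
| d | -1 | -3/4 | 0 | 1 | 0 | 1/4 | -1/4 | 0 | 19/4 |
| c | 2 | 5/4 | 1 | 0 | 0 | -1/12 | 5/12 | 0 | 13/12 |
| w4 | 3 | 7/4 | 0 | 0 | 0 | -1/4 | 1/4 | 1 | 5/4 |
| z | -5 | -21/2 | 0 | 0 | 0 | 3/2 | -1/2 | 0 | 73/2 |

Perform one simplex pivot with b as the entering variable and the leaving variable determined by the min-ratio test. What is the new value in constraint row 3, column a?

Ratio test on column b — row 1: (113/12)/(1/4) = 113/3; row 2: entry -3/4 ≤ 0; row 3: (13/12)/(5/4) = 13/15; row 4: (5/4)/(7/4) = 5/7. Minimum is 5/7 at row 4 (w4 leaves); pivot element 7/4.
Divide row 4 by 7/4; eliminate column b from the other rows.
Row 3 update in column a: 2 − (5/4)·(12/7) = -1/7.

-1/7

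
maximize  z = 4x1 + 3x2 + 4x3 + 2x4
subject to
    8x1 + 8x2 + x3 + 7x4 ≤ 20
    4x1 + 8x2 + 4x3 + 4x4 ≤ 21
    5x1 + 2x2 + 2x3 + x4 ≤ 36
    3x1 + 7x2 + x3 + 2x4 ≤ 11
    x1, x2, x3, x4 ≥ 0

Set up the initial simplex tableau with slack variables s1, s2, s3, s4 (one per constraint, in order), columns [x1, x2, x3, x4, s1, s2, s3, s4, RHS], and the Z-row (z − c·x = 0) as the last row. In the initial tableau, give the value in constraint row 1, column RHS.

The RHS of constraint 1 is b_1 = 20.

20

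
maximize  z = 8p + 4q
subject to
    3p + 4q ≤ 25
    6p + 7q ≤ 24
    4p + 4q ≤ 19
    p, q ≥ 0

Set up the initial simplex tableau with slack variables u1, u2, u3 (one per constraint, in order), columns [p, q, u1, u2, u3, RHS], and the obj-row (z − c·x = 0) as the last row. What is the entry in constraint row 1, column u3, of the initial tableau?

Slack u3 belongs to constraint 3; its column is the unit vector e_3, so the entry in row 1 is 0.

0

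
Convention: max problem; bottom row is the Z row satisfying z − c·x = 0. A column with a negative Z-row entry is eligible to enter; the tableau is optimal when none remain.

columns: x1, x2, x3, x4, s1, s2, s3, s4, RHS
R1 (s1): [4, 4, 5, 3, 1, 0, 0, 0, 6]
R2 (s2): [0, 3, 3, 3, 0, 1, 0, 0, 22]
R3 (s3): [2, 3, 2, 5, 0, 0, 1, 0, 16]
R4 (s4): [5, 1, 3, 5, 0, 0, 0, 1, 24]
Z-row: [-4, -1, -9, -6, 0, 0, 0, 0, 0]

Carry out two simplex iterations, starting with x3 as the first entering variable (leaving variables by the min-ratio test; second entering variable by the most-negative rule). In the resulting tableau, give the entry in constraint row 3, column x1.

-14/3

Ratio test on column x3 — row 1: 6/5 = 6/5; row 2: 22/3 = 22/3; row 3: 16/2 = 8; row 4: 24/3 = 8. Minimum is 6/5 at row 1 (s1 leaves); pivot element 5.
Divide row 1 by 5; eliminate column x3 from the other rows.
Second iteration: most negative Z-row entry is -3/5 in column x4, so x4 enters.
Ratio test on column x4 — row 1: (6/5)/(3/5) = 2; row 2: (92/5)/(6/5) = 46/3; row 3: (68/5)/(19/5) = 68/19; row 4: (102/5)/(16/5) = 51/8. Minimum is 2 at row 1 (x3 leaves); pivot element 3/5.
Divide row 1 by 3/5; eliminate column x4 from the other rows.
After both pivots, the entry at constraint row 3, column x1 is -14/3.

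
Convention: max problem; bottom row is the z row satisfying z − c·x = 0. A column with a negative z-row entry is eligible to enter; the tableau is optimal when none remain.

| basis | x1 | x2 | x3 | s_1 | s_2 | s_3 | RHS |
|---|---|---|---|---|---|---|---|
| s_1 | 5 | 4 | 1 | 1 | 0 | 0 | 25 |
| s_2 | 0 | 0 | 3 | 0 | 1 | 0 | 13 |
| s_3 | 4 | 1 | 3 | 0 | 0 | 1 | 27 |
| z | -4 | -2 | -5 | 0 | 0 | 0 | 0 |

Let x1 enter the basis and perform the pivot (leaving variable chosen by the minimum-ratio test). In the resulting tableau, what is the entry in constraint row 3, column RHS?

7

Ratio test on column x1 — row 1: 25/5 = 5; row 2: entry 0 ≤ 0; row 3: 27/4 = 27/4. Minimum is 5 at row 1 (s_1 leaves); pivot element 5.
Divide row 1 by 5; eliminate column x1 from the other rows.
Row 3 update in column RHS: 27 − 4·5 = 7.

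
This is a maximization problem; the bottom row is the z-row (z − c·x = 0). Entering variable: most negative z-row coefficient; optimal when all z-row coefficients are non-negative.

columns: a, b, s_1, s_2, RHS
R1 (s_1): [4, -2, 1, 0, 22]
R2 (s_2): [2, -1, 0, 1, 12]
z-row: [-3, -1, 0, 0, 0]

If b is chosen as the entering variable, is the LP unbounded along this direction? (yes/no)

yes

Every constraint-row entry in column b is ≤ 0, so increasing b is unbounded.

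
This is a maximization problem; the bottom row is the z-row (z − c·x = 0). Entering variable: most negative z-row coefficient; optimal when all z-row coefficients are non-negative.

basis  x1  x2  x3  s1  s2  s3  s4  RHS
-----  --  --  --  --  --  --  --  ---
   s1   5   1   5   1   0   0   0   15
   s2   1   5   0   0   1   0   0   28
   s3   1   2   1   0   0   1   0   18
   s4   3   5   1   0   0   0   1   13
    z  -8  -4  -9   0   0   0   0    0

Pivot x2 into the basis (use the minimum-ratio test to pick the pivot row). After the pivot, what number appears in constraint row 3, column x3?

Ratio test on column x2 — row 1: 15/1 = 15; row 2: 28/5 = 28/5; row 3: 18/2 = 9; row 4: 13/5 = 13/5. Minimum is 13/5 at row 4 (s4 leaves); pivot element 5.
Divide row 4 by 5; eliminate column x2 from the other rows.
Row 3 update in column x3: 1 − 2·(1/5) = 3/5.

3/5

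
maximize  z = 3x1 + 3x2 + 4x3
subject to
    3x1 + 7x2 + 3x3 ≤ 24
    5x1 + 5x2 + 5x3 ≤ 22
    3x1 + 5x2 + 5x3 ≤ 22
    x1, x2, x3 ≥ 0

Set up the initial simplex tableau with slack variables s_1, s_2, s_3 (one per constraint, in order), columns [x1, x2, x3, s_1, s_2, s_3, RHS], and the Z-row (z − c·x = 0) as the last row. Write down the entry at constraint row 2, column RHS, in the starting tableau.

22

The RHS of constraint 2 is b_2 = 22.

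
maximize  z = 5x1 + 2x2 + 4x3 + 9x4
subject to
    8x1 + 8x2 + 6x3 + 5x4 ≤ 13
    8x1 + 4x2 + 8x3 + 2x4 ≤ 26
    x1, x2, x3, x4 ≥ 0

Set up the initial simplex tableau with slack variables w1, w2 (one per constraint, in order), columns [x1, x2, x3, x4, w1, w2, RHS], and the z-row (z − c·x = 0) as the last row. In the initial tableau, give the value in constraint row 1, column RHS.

13

The RHS of constraint 1 is b_1 = 13.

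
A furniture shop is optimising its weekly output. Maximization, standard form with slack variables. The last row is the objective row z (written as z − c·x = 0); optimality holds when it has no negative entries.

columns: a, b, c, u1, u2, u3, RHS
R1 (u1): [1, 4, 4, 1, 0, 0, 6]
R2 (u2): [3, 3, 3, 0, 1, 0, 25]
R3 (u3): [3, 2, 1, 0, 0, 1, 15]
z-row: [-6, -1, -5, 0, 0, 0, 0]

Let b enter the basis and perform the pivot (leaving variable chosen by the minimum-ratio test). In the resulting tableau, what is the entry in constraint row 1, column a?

Ratio test on column b — row 1: 6/4 = 3/2; row 2: 25/3 = 25/3; row 3: 15/2 = 15/2. Minimum is 3/2 at row 1 (u1 leaves); pivot element 4.
Divide row 1 by 4; eliminate column b from the other rows.
In the new row 1, the a entry is the old entry divided by the pivot: 1/4 = 1/4.

1/4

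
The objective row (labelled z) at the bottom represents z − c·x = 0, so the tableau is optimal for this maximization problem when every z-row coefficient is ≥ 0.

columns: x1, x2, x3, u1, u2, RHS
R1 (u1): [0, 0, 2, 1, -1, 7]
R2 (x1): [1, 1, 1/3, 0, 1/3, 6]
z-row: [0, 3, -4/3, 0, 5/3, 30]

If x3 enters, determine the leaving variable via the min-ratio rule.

Column x3 entries and ratios — u1: 7/2 = 7/2; x1: 6/(1/3) = 18.
Smallest ratio is 7/2 in the row of u1, so u1 leaves.

u1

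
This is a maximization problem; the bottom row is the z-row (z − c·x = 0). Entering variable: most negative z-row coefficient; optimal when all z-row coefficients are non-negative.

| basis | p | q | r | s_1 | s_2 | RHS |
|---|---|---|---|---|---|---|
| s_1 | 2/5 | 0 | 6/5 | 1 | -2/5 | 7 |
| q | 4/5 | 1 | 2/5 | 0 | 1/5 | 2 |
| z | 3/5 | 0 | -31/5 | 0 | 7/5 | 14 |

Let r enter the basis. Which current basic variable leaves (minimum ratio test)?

q

Column r entries and ratios — s_1: 7/(6/5) = 35/6; q: 2/(2/5) = 5.
Smallest ratio is 5 in the row of q, so q leaves.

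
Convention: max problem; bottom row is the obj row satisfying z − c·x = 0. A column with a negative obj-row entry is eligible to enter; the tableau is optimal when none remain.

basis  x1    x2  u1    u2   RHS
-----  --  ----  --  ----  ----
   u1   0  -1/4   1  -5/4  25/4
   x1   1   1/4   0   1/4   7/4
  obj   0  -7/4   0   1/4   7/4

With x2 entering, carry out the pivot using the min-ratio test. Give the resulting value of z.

Ratio test on column x2 — row 1: entry -1/4 ≤ 0; row 2: (7/4)/(1/4) = 7. Minimum is 7 at row 2 (x1 leaves); pivot element 1/4.
Pivot on row 2; the obj-row RHS becomes 7/4 − (-7/4)·7 = 14.

14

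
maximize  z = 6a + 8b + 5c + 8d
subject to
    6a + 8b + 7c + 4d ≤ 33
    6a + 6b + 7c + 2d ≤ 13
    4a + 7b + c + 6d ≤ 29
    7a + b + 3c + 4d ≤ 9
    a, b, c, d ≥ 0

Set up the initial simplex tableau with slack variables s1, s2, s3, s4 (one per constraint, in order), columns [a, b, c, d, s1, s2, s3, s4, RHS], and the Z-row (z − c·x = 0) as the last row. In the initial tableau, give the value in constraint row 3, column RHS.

The RHS of constraint 3 is b_3 = 29.

29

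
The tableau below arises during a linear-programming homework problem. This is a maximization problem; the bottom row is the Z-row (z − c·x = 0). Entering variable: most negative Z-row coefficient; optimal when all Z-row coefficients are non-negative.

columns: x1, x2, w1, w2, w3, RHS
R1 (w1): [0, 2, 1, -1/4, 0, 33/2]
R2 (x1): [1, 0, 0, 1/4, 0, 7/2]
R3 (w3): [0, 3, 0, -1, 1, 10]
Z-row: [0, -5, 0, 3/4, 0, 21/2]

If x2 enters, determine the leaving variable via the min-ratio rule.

Column x2 entries and ratios — w1: (33/2)/2 = 33/4; x1: 0 ≤ 0, skip; w3: 10/3 = 10/3.
Smallest ratio is 10/3 in the row of w3, so w3 leaves.

w3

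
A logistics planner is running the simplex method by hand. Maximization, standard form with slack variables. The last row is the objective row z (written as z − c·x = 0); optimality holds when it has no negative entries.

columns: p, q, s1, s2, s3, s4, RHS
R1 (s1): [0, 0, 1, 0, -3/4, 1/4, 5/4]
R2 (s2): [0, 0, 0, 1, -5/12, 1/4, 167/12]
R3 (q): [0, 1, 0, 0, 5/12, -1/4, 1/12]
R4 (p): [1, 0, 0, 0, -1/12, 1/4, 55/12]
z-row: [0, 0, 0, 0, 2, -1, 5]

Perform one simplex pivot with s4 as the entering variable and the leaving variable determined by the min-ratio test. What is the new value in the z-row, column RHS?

10

Ratio test on column s4 — row 1: (5/4)/(1/4) = 5; row 2: (167/12)/(1/4) = 167/3; row 3: entry -1/4 ≤ 0; row 4: (55/12)/(1/4) = 55/3. Minimum is 5 at row 1 (s1 leaves); pivot element 1/4.
Divide row 1 by 1/4; eliminate column s4 from the other rows.
z-row update in column RHS: 5 − (-1)·5 = 10.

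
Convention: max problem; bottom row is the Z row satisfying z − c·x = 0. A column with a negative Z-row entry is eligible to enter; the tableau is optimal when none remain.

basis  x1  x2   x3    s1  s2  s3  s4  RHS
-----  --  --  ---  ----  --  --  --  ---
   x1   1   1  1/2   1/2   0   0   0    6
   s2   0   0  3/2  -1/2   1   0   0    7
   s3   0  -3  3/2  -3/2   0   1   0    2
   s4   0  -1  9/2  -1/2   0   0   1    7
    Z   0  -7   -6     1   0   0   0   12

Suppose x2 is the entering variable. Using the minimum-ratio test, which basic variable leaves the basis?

x1

Column x2 entries and ratios — x1: 6/1 = 6; s2: 0 ≤ 0, skip; s3: -3 ≤ 0, skip; s4: -1 ≤ 0, skip.
Smallest ratio is 6 in the row of x1, so x1 leaves.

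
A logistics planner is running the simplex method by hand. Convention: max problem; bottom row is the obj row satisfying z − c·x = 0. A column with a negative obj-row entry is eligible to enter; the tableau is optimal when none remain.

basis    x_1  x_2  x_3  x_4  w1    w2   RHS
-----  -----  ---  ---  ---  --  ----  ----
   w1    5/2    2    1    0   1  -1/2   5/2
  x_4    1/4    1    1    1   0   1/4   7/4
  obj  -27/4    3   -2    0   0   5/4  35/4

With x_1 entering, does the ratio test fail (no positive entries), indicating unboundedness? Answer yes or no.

no

Column x_1 has positive entries in row(s) 1, 2, so the ratio test bounds it — not unbounded.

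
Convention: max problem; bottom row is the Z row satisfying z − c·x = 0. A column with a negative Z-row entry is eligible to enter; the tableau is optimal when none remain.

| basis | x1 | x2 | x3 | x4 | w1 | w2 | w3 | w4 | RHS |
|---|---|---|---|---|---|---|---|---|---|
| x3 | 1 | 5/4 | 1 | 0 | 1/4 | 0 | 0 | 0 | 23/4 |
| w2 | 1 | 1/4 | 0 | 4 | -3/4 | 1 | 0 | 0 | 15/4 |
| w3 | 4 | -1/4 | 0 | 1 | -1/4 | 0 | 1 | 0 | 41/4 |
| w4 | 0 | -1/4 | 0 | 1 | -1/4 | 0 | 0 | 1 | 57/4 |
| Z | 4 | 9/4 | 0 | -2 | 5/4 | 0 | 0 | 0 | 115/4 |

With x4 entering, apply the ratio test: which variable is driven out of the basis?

Column x4 entries and ratios — x3: 0 ≤ 0, skip; w2: (15/4)/4 = 15/16; w3: (41/4)/1 = 41/4; w4: (57/4)/1 = 57/4.
Smallest ratio is 15/16 in the row of w2, so w2 leaves.

w2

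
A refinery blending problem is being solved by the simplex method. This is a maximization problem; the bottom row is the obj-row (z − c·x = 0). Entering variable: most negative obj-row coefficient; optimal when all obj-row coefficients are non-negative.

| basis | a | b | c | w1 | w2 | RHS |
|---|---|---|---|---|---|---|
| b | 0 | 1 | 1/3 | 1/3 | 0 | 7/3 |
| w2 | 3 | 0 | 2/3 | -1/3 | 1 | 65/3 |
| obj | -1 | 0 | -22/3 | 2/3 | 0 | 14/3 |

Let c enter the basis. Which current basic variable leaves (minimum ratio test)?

Column c entries and ratios — b: (7/3)/(1/3) = 7; w2: (65/3)/(2/3) = 65/2.
Smallest ratio is 7 in the row of b, so b leaves.

b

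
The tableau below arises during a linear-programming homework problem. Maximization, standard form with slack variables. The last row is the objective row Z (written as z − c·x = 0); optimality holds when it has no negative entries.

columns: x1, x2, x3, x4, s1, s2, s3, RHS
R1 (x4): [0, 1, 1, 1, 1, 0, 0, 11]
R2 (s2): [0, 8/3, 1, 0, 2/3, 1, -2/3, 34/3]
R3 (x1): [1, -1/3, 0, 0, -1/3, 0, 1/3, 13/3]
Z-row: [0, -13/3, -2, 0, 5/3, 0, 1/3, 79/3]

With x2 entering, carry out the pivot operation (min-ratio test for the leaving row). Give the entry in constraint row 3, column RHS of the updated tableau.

Ratio test on column x2 — row 1: 11/1 = 11; row 2: (34/3)/(8/3) = 17/4; row 3: entry -1/3 ≤ 0. Minimum is 17/4 at row 2 (s2 leaves); pivot element 8/3.
Divide row 2 by 8/3; eliminate column x2 from the other rows.
Row 3 update in column RHS: 13/3 − (-1/3)·(17/4) = 23/4.

23/4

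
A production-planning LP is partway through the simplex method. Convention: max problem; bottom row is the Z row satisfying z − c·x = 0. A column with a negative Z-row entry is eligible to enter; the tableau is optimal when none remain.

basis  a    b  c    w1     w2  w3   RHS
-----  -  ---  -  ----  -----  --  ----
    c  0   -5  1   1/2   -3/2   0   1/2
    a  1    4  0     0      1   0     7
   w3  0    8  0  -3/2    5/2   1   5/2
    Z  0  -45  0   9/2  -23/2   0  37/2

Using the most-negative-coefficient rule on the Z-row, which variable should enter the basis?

Negative Z-row entries: b: -45, w2: -23/2.
The most negative is -45 in column b, so b enters.

b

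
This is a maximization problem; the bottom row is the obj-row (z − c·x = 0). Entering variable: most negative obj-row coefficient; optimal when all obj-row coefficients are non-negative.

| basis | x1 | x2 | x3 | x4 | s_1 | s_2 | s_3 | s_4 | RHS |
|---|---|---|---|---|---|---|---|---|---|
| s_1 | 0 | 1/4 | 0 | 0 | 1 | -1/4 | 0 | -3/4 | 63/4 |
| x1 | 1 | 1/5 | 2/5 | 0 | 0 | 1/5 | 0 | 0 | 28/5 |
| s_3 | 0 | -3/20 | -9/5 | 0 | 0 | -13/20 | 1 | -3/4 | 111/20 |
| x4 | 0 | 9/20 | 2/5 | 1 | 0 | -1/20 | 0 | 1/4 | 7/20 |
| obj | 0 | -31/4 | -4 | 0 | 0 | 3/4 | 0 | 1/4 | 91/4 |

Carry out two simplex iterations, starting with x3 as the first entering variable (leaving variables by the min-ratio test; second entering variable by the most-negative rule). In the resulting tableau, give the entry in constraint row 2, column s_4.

-1/9

Ratio test on column x3 — row 1: entry 0 ≤ 0; row 2: (28/5)/(2/5) = 14; row 3: entry -9/5 ≤ 0; row 4: (7/20)/(2/5) = 7/8. Minimum is 7/8 at row 4 (x4 leaves); pivot element 2/5.
Divide row 4 by 2/5; eliminate column x3 from the other rows.
Second iteration: most negative obj-row entry is -13/4 in column x2, so x2 enters.
Ratio test on column x2 — row 1: (63/4)/(1/4) = 63; row 2: entry -1/4 ≤ 0; row 3: (57/8)/(15/8) = 19/5; row 4: (7/8)/(9/8) = 7/9. Minimum is 7/9 at row 4 (x3 leaves); pivot element 9/8.
Divide row 4 by 9/8; eliminate column x2 from the other rows.
After both pivots, the entry at constraint row 2, column s_4 is -1/9.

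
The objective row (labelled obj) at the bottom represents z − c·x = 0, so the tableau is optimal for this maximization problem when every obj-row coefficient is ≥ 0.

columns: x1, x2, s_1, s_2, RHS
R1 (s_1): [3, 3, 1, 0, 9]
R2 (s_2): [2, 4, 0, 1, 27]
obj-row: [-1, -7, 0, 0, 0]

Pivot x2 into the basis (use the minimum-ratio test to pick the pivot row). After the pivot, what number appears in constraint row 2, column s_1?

Ratio test on column x2 — row 1: 9/3 = 3; row 2: 27/4 = 27/4. Minimum is 3 at row 1 (s_1 leaves); pivot element 3.
Divide row 1 by 3; eliminate column x2 from the other rows.
Row 2 update in column s_1: 0 − 4·(1/3) = -4/3.

-4/3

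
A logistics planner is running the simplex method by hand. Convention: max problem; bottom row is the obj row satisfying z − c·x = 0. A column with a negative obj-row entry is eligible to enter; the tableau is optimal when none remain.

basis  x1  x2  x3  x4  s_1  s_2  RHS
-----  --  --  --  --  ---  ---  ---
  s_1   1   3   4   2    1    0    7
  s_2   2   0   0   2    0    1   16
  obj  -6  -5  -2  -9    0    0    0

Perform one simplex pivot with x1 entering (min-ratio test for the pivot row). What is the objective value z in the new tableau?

42

Ratio test on column x1 — row 1: 7/1 = 7; row 2: 16/2 = 8. Minimum is 7 at row 1 (s_1 leaves); pivot element 1.
Pivot on row 1; the obj-row RHS becomes 0 − (-6)·7 = 42.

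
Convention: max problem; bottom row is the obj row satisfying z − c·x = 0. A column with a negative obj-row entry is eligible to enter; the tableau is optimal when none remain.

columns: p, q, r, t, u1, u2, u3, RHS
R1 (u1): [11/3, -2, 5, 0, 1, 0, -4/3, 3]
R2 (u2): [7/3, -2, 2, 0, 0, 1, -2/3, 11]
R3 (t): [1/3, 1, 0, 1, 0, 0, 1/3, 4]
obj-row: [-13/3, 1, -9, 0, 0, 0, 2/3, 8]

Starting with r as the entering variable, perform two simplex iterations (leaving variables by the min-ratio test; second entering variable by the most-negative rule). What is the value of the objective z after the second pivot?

119/5

Ratio test on column r — row 1: 3/5 = 3/5; row 2: 11/2 = 11/2; row 3: entry 0 ≤ 0. Minimum is 3/5 at row 1 (u1 leaves); pivot element 5.
Pivot on row 1; the obj-row RHS becomes 8 − (-9)·(3/5) = 67/5.
Next entering variable (most negative obj-row entry -13/5): q.
Ratio test on column q — row 1: entry -2/5 ≤ 0; row 2: entry -6/5 ≤ 0; row 3: 4/1 = 4. Minimum is 4 at row 3 (t leaves); pivot element 1.
After the second pivot the obj-row RHS is 67/5 − (-13/5)·4 = 119/5.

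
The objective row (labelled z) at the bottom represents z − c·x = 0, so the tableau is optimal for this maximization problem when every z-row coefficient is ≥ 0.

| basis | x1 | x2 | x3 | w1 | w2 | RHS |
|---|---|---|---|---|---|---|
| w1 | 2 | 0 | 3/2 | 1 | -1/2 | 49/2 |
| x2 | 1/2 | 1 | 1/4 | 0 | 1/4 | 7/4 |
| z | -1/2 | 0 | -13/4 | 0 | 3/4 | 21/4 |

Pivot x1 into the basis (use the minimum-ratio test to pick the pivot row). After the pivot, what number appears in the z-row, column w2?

Ratio test on column x1 — row 1: (49/2)/2 = 49/4; row 2: (7/4)/(1/2) = 7/2. Minimum is 7/2 at row 2 (x2 leaves); pivot element 1/2.
Divide row 2 by 1/2; eliminate column x1 from the other rows.
z-row update in column w2: 3/4 − (-1/2)·(1/2) = 1.

1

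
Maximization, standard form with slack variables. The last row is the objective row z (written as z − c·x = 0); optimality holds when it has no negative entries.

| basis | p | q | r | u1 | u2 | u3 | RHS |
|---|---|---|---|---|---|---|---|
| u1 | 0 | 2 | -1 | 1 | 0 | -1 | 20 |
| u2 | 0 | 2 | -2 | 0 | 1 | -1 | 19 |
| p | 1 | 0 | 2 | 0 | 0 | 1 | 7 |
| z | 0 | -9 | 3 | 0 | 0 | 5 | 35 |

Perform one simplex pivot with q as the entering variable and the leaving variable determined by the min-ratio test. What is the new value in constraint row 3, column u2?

0

Ratio test on column q — row 1: 20/2 = 10; row 2: 19/2 = 19/2; row 3: entry 0 ≤ 0. Minimum is 19/2 at row 2 (u2 leaves); pivot element 2.
Divide row 2 by 2; eliminate column q from the other rows.
Row 3 update in column u2: 0 − 0·(1/2) = 0.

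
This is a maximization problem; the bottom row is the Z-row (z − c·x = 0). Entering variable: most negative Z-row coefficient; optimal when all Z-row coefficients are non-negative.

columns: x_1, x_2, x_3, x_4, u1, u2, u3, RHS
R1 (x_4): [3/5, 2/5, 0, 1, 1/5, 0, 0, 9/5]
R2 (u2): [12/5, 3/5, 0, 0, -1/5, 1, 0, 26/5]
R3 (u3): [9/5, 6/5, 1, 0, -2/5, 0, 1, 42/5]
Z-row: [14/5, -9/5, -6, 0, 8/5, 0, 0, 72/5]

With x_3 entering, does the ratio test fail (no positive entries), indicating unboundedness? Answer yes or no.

no

Column x_3 has positive entries in row(s) 3, so the ratio test bounds it — not unbounded.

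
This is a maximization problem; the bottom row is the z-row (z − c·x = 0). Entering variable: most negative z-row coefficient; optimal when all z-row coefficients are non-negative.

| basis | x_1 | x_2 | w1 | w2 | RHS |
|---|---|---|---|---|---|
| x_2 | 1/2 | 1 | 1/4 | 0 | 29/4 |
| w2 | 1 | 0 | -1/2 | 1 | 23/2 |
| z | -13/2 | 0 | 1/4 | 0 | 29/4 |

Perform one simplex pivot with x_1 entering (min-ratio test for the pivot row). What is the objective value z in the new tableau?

Ratio test on column x_1 — row 1: (29/4)/(1/2) = 29/2; row 2: (23/2)/1 = 23/2. Minimum is 23/2 at row 2 (w2 leaves); pivot element 1.
Pivot on row 2; the z-row RHS becomes 29/4 − (-13/2)·(23/2) = 82.

82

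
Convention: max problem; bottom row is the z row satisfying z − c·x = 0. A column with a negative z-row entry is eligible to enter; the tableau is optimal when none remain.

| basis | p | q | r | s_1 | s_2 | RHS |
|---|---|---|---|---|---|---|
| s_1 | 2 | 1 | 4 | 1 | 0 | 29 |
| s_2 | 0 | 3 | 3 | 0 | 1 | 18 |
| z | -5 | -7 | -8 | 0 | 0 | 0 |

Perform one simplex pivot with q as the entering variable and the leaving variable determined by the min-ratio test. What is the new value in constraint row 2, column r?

1

Ratio test on column q — row 1: 29/1 = 29; row 2: 18/3 = 6. Minimum is 6 at row 2 (s_2 leaves); pivot element 3.
Divide row 2 by 3; eliminate column q from the other rows.
In the new row 2, the r entry is the old entry divided by the pivot: 3/3 = 1.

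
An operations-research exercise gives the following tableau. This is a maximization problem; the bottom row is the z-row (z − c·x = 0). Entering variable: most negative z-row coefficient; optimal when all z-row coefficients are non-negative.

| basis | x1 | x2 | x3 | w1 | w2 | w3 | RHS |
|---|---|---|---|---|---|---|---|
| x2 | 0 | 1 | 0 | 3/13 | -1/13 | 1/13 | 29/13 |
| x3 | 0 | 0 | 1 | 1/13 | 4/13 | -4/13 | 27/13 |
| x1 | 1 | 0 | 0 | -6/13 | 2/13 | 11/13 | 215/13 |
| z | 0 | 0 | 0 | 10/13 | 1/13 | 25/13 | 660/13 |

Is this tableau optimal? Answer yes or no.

yes

Every z-row coefficient is ≥ 0, so the tableau is optimal.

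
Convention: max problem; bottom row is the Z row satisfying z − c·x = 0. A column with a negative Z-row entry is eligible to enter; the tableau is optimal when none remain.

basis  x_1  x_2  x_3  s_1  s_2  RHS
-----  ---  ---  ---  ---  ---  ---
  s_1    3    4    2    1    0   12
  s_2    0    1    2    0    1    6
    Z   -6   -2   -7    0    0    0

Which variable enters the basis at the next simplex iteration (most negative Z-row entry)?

Negative Z-row entries: x_1: -6, x_2: -2, x_3: -7.
The most negative is -7 in column x_3, so x_3 enters.

x_3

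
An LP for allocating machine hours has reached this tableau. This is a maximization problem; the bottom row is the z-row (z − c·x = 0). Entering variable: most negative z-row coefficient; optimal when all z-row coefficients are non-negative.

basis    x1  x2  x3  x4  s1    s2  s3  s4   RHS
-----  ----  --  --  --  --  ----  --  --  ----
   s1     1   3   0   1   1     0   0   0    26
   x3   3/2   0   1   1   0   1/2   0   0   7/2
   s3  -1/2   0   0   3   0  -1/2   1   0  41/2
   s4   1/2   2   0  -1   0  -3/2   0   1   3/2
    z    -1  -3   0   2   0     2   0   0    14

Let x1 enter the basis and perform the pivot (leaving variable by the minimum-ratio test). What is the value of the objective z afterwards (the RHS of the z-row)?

Ratio test on column x1 — row 1: 26/1 = 26; row 2: (7/2)/(3/2) = 7/3; row 3: entry -1/2 ≤ 0; row 4: (3/2)/(1/2) = 3. Minimum is 7/3 at row 2 (x3 leaves); pivot element 3/2.
Pivot on row 2; the z-row RHS becomes 14 − (-1)·(7/3) = 49/3.

49/3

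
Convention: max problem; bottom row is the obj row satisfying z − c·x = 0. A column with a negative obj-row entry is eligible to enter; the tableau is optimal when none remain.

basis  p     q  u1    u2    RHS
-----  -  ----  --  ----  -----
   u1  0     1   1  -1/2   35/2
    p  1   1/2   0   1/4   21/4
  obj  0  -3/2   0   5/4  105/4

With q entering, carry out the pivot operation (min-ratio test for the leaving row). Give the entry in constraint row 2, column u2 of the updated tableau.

Ratio test on column q — row 1: (35/2)/1 = 35/2; row 2: (21/4)/(1/2) = 21/2. Minimum is 21/2 at row 2 (p leaves); pivot element 1/2.
Divide row 2 by 1/2; eliminate column q from the other rows.
In the new row 2, the u2 entry is the old entry divided by the pivot: (1/4)/(1/2) = 1/2.

1/2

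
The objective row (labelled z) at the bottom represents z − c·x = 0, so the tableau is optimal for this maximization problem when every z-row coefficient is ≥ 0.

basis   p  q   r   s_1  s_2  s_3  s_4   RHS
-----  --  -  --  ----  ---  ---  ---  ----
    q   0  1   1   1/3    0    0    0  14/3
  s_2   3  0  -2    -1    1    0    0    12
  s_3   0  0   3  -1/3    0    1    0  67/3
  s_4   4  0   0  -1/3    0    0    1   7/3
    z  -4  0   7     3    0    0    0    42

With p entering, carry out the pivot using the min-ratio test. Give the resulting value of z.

133/3

Ratio test on column p — row 1: entry 0 ≤ 0; row 2: 12/3 = 4; row 3: entry 0 ≤ 0; row 4: (7/3)/4 = 7/12. Minimum is 7/12 at row 4 (s_4 leaves); pivot element 4.
Pivot on row 4; the z-row RHS becomes 42 − (-4)·(7/12) = 133/3.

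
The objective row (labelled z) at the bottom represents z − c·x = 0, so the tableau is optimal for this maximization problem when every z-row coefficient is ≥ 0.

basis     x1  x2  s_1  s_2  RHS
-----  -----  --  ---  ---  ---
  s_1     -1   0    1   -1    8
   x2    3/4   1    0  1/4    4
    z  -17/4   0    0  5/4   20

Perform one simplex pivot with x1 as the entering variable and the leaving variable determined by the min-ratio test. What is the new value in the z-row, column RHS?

128/3

Ratio test on column x1 — row 1: entry -1 ≤ 0; row 2: 4/(3/4) = 16/3. Minimum is 16/3 at row 2 (x2 leaves); pivot element 3/4.
Divide row 2 by 3/4; eliminate column x1 from the other rows.
z-row update in column RHS: 20 − (-17/4)·(16/3) = 128/3.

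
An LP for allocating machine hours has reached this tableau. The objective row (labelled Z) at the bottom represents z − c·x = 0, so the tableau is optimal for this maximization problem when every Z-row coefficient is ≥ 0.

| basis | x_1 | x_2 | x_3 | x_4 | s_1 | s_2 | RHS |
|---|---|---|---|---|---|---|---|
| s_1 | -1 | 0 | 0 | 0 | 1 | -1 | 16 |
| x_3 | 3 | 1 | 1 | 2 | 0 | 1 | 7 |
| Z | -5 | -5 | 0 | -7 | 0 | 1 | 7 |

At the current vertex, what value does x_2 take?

x_2 is not in the basis, so in the current basic feasible solution x_2 = 0.

0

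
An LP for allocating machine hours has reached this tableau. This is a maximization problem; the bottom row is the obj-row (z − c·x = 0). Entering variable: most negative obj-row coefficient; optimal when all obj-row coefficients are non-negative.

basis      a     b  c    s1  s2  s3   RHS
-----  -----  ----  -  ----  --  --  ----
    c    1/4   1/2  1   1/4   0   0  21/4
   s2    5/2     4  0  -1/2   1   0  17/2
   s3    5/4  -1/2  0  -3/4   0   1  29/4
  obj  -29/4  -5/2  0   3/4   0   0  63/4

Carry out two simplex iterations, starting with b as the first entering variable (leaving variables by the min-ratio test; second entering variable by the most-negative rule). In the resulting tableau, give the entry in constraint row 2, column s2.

2/5

Ratio test on column b — row 1: (21/4)/(1/2) = 21/2; row 2: (17/2)/4 = 17/8; row 3: entry -1/2 ≤ 0. Minimum is 17/8 at row 2 (s2 leaves); pivot element 4.
Divide row 2 by 4; eliminate column b from the other rows.
Second iteration: most negative obj-row entry is -91/16 in column a, so a enters.
Ratio test on column a — row 1: entry -1/16 ≤ 0; row 2: (17/8)/(5/8) = 17/5; row 3: (133/16)/(25/16) = 133/25. Minimum is 17/5 at row 2 (b leaves); pivot element 5/8.
Divide row 2 by 5/8; eliminate column a from the other rows.
After both pivots, the entry at constraint row 2, column s2 is 2/5.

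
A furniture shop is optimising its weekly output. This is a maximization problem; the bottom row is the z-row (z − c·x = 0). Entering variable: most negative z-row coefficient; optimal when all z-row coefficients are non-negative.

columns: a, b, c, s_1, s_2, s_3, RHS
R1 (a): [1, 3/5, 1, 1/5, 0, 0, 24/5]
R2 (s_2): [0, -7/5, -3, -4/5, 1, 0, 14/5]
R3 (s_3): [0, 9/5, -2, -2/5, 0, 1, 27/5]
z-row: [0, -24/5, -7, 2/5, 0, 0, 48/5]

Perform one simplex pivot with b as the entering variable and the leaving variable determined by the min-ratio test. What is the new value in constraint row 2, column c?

-41/9

Ratio test on column b — row 1: (24/5)/(3/5) = 8; row 2: entry -7/5 ≤ 0; row 3: (27/5)/(9/5) = 3. Minimum is 3 at row 3 (s_3 leaves); pivot element 9/5.
Divide row 3 by 9/5; eliminate column b from the other rows.
Row 2 update in column c: -3 − (-7/5)·(-10/9) = -41/9.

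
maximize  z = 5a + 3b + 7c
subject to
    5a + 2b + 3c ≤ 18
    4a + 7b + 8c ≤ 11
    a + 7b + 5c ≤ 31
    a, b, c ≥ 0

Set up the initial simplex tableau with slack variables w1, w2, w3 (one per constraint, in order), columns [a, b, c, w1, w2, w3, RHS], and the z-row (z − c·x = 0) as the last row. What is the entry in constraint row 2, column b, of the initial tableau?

Constraint 2 has coefficient 7 on b.

7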